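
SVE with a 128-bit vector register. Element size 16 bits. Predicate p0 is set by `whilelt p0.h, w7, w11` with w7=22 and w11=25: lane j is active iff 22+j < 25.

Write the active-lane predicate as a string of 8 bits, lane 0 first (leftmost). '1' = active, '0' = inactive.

predicate = 11100000

lane count: 128 div 16 = 8
whilelt: lane j active iff 22+j < 25 → j < 3 → 3 active
bits (lane 0 leftmost): 11100000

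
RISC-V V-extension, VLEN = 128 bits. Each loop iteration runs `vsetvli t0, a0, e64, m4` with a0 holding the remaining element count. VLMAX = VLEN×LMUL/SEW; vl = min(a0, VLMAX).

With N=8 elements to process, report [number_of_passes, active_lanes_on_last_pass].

[iterations, last_vl] = [1, 8]

VLMAX = (128 × 4) / 64 = 8 lanes
iterations = ceil(8/8) = 1; final-pass vl = 8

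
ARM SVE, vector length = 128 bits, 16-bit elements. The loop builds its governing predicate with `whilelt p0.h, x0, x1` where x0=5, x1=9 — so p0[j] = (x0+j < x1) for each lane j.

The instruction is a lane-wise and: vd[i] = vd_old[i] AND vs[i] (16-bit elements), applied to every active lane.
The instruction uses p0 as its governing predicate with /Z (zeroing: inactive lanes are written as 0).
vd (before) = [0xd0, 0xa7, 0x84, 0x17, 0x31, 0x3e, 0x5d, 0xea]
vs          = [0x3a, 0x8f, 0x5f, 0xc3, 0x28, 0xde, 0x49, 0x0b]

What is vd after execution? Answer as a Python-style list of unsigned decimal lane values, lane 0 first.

vd = [16, 135, 4, 3, 0, 0, 0, 0]

128-bit reg / 16-bit elem → 8 lanes
whilelt: lane j active iff 5+j < 9 → j < 4 → 4 active
lane  0: and(0xd0,0x3a) ⇒ 0x10
lane  1: and(0xa7,0x8f) ⇒ 0x87
lane  2: and(0x84,0x5f) ⇒ 0x04
lane  3: and(0x17,0xc3) ⇒ 0x03
lane  4: tail/zero ⇒ 0x00
lane  5: tail/zero ⇒ 0x00
lane  6: tail/zero ⇒ 0x00
lane  7: tail/zero ⇒ 0x00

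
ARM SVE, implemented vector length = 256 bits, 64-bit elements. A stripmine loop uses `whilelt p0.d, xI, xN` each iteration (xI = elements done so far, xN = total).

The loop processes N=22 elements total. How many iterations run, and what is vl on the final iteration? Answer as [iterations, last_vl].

256-bit reg / 64-bit elem → 4 lanes
22 elements at 4/iter → 6 passes, remainder 2 on the last

[iterations, last_vl] = [6, 2]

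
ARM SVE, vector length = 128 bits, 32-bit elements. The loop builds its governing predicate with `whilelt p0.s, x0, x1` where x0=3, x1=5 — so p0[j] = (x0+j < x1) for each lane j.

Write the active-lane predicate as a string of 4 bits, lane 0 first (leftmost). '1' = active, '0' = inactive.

register lanes = 128/32 = 4
whilelt: lane j active iff 3+j < 5 → j < 2 → 2 active
bits (lane 0 leftmost): 1100

predicate = 1100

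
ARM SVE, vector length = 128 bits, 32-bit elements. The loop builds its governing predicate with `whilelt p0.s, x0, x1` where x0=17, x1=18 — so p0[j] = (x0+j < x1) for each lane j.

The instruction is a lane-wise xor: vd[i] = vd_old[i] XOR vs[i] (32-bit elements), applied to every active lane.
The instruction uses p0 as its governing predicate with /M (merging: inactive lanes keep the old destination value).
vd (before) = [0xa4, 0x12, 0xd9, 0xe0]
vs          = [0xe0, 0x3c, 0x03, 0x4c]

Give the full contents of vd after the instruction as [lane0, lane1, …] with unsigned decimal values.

register lanes = 128/32 = 4
whilelt: lane j active iff 17+j < 18 → j < 1 → 1 active
[0] xor(0xa4,0xe0) = 0x44
[1] tail/keep = 0x12
[2] tail/keep = 0xd9
[3] tail/keep = 0xe0

vd = [68, 18, 217, 224]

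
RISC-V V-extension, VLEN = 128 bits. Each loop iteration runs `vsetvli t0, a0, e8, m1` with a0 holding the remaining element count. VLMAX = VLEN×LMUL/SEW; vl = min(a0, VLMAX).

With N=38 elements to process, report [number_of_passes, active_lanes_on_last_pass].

lanes per group: 128·1/8 = 16
38 elements at 16/iter → 3 passes, remainder 6 on the last

[iterations, last_vl] = [3, 6]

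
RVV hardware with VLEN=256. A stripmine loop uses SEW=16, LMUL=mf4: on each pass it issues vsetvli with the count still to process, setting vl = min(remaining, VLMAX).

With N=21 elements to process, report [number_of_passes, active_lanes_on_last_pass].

VLMAX = VLEN×LMUL/SEW = 256×1/4/16 = 4
N=21: ⌈21/4⌉ = 6 iters; last vl = 21 − 5×4 = 1

[iterations, last_vl] = [6, 1]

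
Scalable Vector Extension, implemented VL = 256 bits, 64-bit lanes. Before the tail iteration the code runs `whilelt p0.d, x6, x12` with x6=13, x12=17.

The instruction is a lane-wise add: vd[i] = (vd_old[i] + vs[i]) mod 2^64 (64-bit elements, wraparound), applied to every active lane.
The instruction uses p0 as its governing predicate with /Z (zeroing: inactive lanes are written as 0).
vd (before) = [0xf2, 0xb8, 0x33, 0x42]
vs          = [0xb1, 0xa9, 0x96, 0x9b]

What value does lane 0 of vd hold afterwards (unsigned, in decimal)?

vd[0] = 419

lane count: 256 div 64 = 4
active while 13+j < 17, i.e. j ∈ [0,4) capped at 4 ⇒ 4
[0] add(0xf2,0xb1) = 0x1a3
[1] add(0xb8,0xa9) = 0x161
[2] add(0x33,0x96) = 0xc9
[3] add(0x42,0x9b) = 0xdd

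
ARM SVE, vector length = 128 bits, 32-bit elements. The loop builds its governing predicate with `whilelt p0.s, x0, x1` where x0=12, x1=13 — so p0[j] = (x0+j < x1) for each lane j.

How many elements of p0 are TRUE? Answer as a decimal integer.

vl = 1

128-bit reg / 32-bit elem → 4 lanes
whilelt: lane j active iff 12+j < 13 → j < 1 → 1 active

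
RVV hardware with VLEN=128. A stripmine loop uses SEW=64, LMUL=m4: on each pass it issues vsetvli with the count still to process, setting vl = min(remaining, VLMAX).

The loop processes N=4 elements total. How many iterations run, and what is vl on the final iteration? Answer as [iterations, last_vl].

[iterations, last_vl] = [1, 4]

lanes per group: 128·4/64 = 8
4 elements at 8/iter → 1 passes, remainder 4 on the last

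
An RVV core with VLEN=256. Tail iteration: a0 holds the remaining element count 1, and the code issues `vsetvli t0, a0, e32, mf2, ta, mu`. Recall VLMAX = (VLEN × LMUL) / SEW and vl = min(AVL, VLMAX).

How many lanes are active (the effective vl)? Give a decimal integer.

vl = 1

VLMAX = VLEN×LMUL/SEW = 256×1/2/32 = 4
vl = min(AVL, VLMAX) = min(1, 4) = 1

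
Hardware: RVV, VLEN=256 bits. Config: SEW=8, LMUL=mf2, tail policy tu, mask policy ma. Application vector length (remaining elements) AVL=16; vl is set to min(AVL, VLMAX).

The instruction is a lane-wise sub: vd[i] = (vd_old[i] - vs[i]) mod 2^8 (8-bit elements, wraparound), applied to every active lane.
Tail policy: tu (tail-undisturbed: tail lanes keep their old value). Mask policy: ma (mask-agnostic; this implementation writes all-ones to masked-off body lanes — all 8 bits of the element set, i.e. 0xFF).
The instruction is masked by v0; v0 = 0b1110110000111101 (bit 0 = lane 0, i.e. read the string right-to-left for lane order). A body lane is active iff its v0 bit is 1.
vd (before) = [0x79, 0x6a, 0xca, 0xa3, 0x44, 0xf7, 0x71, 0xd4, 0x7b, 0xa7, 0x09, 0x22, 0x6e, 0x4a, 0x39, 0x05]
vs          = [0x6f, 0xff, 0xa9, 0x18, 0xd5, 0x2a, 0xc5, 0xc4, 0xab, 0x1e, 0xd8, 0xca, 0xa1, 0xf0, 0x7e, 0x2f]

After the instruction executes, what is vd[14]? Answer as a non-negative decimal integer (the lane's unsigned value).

VLMAX = VLEN×LMUL/SEW = 256×1/2/8 = 16
vl = min(AVL, VLMAX) = min(16, 16) = 16
  i=0: sub(0x79,0x6f) → 10
  i=1: mask-off/ones → 255
  i=2: sub(0xca,0xa9) → 33
  i=3: sub(0xa3,0x18) → 139
  i=4: sub(0x44,0xd5) → 111
  i=5: sub(0xf7,0x2a) → 205
  i=6: mask-off/ones → 255
  i=7: mask-off/ones → 255
  i=8: mask-off/ones → 255
  i=9: mask-off/ones → 255
  i=10: sub(0x09,0xd8) → 49
  i=11: sub(0x22,0xca) → 88
  i=12: mask-off/ones → 255
  i=13: sub(0x4a,0xf0) → 90
  i=14: sub(0x39,0x7e) → 187
  i=15: sub(0x05,0x2f) → 214

vd[14] = 187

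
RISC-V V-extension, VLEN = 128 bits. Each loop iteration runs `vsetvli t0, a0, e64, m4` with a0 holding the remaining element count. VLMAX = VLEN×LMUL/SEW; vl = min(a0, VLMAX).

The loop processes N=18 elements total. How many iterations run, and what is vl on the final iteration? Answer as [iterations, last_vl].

[iterations, last_vl] = [3, 2]

VLMAX = (128 × 4) / 64 = 8 lanes
N=18: ⌈18/8⌉ = 3 iters; last vl = 18 − 2×8 = 2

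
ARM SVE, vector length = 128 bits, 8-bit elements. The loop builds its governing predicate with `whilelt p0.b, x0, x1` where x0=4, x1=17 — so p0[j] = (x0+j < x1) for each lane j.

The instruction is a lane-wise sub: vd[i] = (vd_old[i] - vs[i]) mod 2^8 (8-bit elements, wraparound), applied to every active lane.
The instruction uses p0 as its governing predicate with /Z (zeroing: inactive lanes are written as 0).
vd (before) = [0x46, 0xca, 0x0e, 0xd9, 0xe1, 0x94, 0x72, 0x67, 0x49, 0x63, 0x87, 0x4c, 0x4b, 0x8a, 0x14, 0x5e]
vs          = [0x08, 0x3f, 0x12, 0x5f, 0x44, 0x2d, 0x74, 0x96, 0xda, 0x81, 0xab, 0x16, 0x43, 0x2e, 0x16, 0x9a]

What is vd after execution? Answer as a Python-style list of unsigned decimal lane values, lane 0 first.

vd = [62, 139, 252, 122, 157, 103, 254, 209, 111, 226, 220, 54, 8, 0, 0, 0]

lane count: 128 div 8 = 16
whilelt: lane j active iff 4+j < 17 → j < 13 → 13 active
[0] sub(0x46,0x08) = 0x3e
[1] sub(0xca,0x3f) = 0x8b
[2] sub(0x0e,0x12) = 0xfc
[3] sub(0xd9,0x5f) = 0x7a
[4] sub(0xe1,0x44) = 0x9d
[5] sub(0x94,0x2d) = 0x67
[6] sub(0x72,0x74) = 0xfe
[7] sub(0x67,0x96) = 0xd1
[8] sub(0x49,0xda) = 0x6f
[9] sub(0x63,0x81) = 0xe2
[10] sub(0x87,0xab) = 0xdc
[11] sub(0x4c,0x16) = 0x36
[12] sub(0x4b,0x43) = 0x08
[13] tail/zero = 0x00
[14] tail/zero = 0x00
[15] tail/zero = 0x00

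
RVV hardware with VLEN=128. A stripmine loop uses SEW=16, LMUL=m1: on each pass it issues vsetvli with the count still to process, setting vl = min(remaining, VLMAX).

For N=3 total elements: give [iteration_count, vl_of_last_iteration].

[iterations, last_vl] = [1, 3]

VLMAX = VLEN×LMUL/SEW = 128×1/16 = 8
3 elements at 8/iter → 1 passes, remainder 3 on the last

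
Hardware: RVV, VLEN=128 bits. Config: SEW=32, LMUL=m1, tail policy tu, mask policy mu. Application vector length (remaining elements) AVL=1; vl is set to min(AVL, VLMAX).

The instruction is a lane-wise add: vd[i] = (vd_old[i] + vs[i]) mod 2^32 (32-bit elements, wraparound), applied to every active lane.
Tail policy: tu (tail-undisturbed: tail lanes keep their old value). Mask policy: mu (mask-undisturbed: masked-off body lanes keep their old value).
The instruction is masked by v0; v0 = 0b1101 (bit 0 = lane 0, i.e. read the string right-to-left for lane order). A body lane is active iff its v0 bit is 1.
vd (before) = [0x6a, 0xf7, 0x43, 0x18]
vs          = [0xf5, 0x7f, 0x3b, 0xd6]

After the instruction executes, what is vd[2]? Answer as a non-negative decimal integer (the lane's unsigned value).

vd[2] = 67

VLMAX = (128 × 1) / 32 = 4 lanes
AVL=1 ≤ VLMAX=4, so vl = 1
[0] add(0x6a,0xf5) = 0x15f
[1] tail/keep = 0xf7
[2] tail/keep = 0x43
[3] tail/keep = 0x18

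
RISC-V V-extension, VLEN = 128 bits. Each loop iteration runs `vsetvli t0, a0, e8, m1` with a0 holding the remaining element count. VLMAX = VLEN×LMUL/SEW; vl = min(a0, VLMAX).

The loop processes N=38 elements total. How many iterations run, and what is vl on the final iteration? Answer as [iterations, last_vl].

[iterations, last_vl] = [3, 6]

VLMAX = VLEN×LMUL/SEW = 128×1/8 = 16
38 elements at 16/iter → 3 passes, remainder 6 on the last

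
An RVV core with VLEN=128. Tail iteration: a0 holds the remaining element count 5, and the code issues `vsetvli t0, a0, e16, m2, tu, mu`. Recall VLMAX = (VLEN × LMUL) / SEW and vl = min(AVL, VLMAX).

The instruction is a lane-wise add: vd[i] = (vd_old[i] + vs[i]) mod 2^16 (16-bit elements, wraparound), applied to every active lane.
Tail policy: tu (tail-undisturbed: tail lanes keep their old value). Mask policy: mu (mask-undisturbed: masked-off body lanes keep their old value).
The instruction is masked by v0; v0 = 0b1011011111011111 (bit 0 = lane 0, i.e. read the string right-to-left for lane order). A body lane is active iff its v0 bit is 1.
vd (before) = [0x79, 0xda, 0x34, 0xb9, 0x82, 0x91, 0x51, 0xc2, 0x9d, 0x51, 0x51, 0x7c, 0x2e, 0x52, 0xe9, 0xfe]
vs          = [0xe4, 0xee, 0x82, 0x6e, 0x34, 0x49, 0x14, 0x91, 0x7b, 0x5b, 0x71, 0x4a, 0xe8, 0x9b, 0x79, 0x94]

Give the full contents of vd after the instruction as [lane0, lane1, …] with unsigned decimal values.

VLMAX = VLEN×LMUL/SEW = 128×2/16 = 16
AVL=5 ≤ VLMAX=16, so vl = 5
lane  0: add(0x79,0xe4) ⇒ 0x15d
lane  1: add(0xda,0xee) ⇒ 0x1c8
lane  2: add(0x34,0x82) ⇒ 0xb6
lane  3: add(0xb9,0x6e) ⇒ 0x127
lane  4: add(0x82,0x34) ⇒ 0xb6
lane  5: tail/keep ⇒ 0x91
lane  6: tail/keep ⇒ 0x51
lane  7: tail/keep ⇒ 0xc2
lane  8: tail/keep ⇒ 0x9d
lane  9: tail/keep ⇒ 0x51
lane 10: tail/keep ⇒ 0x51
lane 11: tail/keep ⇒ 0x7c
lane 12: tail/keep ⇒ 0x2e
lane 13: tail/keep ⇒ 0x52
lane 14: tail/keep ⇒ 0xe9
lane 15: tail/keep ⇒ 0xfe

vd = [349, 456, 182, 295, 182, 145, 81, 194, 157, 81, 81, 124, 46, 82, 233, 254]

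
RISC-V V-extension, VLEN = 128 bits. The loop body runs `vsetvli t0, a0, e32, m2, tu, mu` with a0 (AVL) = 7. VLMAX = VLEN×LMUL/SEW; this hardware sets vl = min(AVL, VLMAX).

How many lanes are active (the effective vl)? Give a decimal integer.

VLMAX = (128 × 2) / 32 = 8 lanes
AVL=7 ≤ VLMAX=8, so vl = 7

vl = 7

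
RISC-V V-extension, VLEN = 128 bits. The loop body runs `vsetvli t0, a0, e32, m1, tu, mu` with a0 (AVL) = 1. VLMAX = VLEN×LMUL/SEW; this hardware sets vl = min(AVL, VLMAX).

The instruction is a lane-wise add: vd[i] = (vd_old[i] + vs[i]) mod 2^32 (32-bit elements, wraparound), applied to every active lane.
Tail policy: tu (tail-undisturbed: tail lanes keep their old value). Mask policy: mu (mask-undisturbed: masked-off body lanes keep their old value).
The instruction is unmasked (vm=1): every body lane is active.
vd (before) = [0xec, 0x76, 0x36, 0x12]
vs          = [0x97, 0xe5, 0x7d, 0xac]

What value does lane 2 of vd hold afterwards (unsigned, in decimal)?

vd[2] = 54

lanes per group: 128·1/32 = 4
vl ← min(1, 4) = 1
vd[0] add(0xec,0x97) -> 0x183
vd[1] tail/keep -> 0x76
vd[2] tail/keep -> 0x36
vd[3] tail/keep -> 0x12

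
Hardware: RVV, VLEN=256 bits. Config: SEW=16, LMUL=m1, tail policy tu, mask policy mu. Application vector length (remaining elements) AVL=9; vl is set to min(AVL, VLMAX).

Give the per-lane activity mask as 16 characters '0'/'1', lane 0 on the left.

VLMAX = (256 × 1) / 16 = 16 lanes
vl = min(AVL, VLMAX) = min(9, 16) = 9
bits (lane 0 leftmost): 1111111110000000

predicate = 1111111110000000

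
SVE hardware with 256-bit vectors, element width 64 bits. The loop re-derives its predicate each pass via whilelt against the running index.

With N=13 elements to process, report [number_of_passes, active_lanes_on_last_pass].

[iterations, last_vl] = [4, 1]

lane count: 256 div 64 = 4
13 elements at 4/iter → 4 passes, remainder 1 on the last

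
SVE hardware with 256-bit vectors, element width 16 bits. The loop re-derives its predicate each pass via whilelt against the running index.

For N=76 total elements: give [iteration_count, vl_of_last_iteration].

256-bit reg / 16-bit elem → 16 lanes
N=76: ⌈76/16⌉ = 5 iters; last vl = 76 − 4×16 = 12

[iterations, last_vl] = [5, 12]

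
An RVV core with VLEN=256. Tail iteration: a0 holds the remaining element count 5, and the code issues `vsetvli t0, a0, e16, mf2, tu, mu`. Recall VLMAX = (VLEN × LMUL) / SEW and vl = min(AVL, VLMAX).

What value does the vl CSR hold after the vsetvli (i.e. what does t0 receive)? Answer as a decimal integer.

VLMAX = (256 × 1/2) / 16 = 8 lanes
AVL=5 ≤ VLMAX=8, so vl = 5

vl = 5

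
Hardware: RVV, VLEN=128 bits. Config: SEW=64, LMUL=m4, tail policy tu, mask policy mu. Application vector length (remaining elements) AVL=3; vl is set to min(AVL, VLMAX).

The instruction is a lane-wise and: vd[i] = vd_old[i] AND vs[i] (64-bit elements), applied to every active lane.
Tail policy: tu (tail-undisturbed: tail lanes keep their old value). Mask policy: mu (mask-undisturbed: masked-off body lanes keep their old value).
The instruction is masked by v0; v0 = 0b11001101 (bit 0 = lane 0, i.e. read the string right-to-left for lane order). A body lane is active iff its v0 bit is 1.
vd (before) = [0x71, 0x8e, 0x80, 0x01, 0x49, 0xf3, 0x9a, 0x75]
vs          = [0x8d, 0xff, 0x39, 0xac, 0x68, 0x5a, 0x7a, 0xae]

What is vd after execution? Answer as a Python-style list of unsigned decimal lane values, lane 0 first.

vd = [1, 142, 0, 1, 73, 243, 154, 117]

VLMAX = (128 × 4) / 64 = 8 lanes
vl = min(AVL, VLMAX) = min(3, 8) = 3
[0] and(0x71,0x8d) = 0x01
[1] mask-off/keep = 0x8e
[2] and(0x80,0x39) = 0x00
[3] tail/keep = 0x01
[4] tail/keep = 0x49
[5] tail/keep = 0xf3
[6] tail/keep = 0x9a
[7] tail/keep = 0x75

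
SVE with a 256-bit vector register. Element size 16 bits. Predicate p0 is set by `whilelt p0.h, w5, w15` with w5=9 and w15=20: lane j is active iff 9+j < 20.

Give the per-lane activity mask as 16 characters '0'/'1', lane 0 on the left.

predicate = 1111111111100000

lane count: 256 div 16 = 16
active while 9+j < 20, i.e. j ∈ [0,11) capped at 16 ⇒ 11
bits (lane 0 leftmost): 1111111111100000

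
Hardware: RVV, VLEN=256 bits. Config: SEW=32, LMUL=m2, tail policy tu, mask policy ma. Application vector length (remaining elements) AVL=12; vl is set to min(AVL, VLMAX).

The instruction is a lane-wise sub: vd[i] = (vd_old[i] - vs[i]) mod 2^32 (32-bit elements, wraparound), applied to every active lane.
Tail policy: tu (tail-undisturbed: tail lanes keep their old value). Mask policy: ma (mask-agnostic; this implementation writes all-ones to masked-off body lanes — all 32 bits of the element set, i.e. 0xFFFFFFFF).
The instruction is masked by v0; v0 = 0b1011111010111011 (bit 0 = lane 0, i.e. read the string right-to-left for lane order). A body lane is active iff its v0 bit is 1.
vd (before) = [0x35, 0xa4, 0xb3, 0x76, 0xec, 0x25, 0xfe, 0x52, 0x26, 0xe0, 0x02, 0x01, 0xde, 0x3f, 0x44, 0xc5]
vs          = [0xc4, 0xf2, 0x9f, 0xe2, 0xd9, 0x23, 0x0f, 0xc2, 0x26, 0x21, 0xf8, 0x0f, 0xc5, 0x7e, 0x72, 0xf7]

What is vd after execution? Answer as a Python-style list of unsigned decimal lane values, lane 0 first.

VLMAX = (256 × 2) / 32 = 16 lanes
vl = min(AVL, VLMAX) = min(12, 16) = 12
  i=0: sub(0x35,0xc4) → 4294967153
  i=1: sub(0xa4,0xf2) → 4294967218
  i=2: mask-off/ones → 4294967295
  i=3: sub(0x76,0xe2) → 4294967188
  i=4: sub(0xec,0xd9) → 19
  i=5: sub(0x25,0x23) → 2
  i=6: mask-off/ones → 4294967295
  i=7: sub(0x52,0xc2) → 4294967184
  i=8: mask-off/ones → 4294967295
  i=9: sub(0xe0,0x21) → 191
  i=10: sub(0x02,0xf8) → 4294967050
  i=11: sub(0x01,0x0f) → 4294967282
  i=12: tail/keep → 222
  i=13: tail/keep → 63
  i=14: tail/keep → 68
  i=15: tail/keep → 197

vd = [4294967153, 4294967218, 4294967295, 4294967188, 19, 2, 4294967295, 4294967184, 4294967295, 191, 4294967050, 4294967282, 222, 63, 68, 197]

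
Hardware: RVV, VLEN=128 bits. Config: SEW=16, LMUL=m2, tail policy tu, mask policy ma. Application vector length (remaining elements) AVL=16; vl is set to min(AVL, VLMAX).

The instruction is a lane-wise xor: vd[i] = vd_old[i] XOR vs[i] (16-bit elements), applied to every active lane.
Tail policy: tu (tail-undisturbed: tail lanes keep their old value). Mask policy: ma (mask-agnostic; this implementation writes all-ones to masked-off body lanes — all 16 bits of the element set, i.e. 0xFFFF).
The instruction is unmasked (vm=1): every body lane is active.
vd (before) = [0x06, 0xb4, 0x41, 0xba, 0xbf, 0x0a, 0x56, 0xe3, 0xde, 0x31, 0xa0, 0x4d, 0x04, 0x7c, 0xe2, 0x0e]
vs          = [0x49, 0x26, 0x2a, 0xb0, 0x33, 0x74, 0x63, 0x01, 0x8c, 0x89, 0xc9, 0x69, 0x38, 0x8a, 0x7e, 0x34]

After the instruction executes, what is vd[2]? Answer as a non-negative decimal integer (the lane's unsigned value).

vd[2] = 107

lanes per group: 128·2/16 = 16
vl ← min(16, 16) = 16
lane  0: xor(0x06,0x49) ⇒ 0x4f
lane  1: xor(0xb4,0x26) ⇒ 0x92
lane  2: xor(0x41,0x2a) ⇒ 0x6b
lane  3: xor(0xba,0xb0) ⇒ 0x0a
lane  4: xor(0xbf,0x33) ⇒ 0x8c
lane  5: xor(0x0a,0x74) ⇒ 0x7e
lane  6: xor(0x56,0x63) ⇒ 0x35
lane  7: xor(0xe3,0x01) ⇒ 0xe2
lane  8: xor(0xde,0x8c) ⇒ 0x52
lane  9: xor(0x31,0x89) ⇒ 0xb8
lane 10: xor(0xa0,0xc9) ⇒ 0x69
lane 11: xor(0x4d,0x69) ⇒ 0x24
lane 12: xor(0x04,0x38) ⇒ 0x3c
lane 13: xor(0x7c,0x8a) ⇒ 0xf6
lane 14: xor(0xe2,0x7e) ⇒ 0x9c
lane 15: xor(0x0e,0x34) ⇒ 0x3a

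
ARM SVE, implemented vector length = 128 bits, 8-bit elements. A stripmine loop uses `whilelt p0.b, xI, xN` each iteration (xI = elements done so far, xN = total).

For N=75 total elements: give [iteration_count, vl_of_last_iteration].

[iterations, last_vl] = [5, 11]

lane count: 128 div 8 = 16
iterations = ceil(75/16) = 5; final-pass vl = 11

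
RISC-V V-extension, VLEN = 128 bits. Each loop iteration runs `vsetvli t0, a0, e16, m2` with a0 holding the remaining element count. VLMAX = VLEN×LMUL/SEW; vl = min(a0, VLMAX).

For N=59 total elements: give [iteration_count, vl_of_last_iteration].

[iterations, last_vl] = [4, 11]

VLMAX = (128 × 2) / 16 = 16 lanes
iterations = ceil(59/16) = 4; final-pass vl = 11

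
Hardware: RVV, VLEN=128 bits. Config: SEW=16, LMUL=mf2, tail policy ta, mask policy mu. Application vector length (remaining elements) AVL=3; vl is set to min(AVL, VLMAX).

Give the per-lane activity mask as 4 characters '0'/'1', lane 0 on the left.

lanes per group: 128·1/2/16 = 4
vl ← min(3, 4) = 3
bits (lane 0 leftmost): 1110

predicate = 1110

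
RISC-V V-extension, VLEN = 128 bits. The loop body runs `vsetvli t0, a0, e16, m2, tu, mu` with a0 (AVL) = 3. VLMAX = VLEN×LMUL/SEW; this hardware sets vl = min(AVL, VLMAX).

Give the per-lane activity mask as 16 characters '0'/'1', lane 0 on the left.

predicate = 1110000000000000

VLMAX = VLEN×LMUL/SEW = 128×2/16 = 16
vl ← min(3, 16) = 3
bits (lane 0 leftmost): 1110000000000000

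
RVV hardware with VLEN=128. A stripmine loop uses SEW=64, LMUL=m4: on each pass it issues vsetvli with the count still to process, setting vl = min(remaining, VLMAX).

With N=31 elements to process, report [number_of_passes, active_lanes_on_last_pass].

[iterations, last_vl] = [4, 7]

VLMAX = (128 × 4) / 64 = 8 lanes
31 elements at 8/iter → 4 passes, remainder 7 on the last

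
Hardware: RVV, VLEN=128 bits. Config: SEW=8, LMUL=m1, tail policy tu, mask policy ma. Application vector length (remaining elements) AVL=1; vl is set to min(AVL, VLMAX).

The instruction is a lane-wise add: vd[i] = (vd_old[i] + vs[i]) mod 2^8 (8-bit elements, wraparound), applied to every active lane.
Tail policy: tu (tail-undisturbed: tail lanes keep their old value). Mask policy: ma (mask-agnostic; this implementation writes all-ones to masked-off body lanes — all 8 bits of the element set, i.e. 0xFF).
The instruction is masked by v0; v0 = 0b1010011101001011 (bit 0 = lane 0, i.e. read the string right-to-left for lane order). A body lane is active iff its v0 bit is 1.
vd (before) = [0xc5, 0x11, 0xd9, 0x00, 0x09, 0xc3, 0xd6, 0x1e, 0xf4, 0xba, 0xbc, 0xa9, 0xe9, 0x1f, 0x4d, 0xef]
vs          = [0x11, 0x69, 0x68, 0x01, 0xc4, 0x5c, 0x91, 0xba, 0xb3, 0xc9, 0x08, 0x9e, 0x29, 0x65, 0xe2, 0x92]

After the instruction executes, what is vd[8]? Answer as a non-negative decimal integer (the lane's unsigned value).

lanes per group: 128·1/8 = 16
vl ← min(1, 16) = 1
vd[0] add(0xc5,0x11) -> 0xd6
vd[1] tail/keep -> 0x11
vd[2] tail/keep -> 0xd9
vd[3] tail/keep -> 0x00
vd[4] tail/keep -> 0x09
vd[5] tail/keep -> 0xc3
vd[6] tail/keep -> 0xd6
vd[7] tail/keep -> 0x1e
vd[8] tail/keep -> 0xf4
vd[9] tail/keep -> 0xba
vd[10] tail/keep -> 0xbc
vd[11] tail/keep -> 0xa9
vd[12] tail/keep -> 0xe9
vd[13] tail/keep -> 0x1f
vd[14] tail/keep -> 0x4d
vd[15] tail/keep -> 0xef

vd[8] = 244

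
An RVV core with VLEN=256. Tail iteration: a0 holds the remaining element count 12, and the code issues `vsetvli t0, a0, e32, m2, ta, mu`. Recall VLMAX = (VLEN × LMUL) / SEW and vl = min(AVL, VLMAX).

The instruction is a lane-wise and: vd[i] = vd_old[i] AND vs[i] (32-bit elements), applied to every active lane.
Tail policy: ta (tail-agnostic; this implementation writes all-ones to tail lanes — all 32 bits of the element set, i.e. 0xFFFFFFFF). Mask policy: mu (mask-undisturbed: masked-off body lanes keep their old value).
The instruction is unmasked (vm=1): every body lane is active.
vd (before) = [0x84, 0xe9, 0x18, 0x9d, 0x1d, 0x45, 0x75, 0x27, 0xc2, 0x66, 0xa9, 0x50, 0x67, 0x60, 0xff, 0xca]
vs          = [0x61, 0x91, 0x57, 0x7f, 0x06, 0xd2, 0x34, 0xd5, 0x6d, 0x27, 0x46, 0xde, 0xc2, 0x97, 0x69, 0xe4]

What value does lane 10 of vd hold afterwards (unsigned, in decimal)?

vd[10] = 0

lanes per group: 256·2/32 = 16
vl = min(AVL, VLMAX) = min(12, 16) = 12
  i=0: and(0x84,0x61) → 0
  i=1: and(0xe9,0x91) → 129
  i=2: and(0x18,0x57) → 16
  i=3: and(0x9d,0x7f) → 29
  i=4: and(0x1d,0x06) → 4
  i=5: and(0x45,0xd2) → 64
  i=6: and(0x75,0x34) → 52
  i=7: and(0x27,0xd5) → 5
  i=8: and(0xc2,0x6d) → 64
  i=9: and(0x66,0x27) → 38
  i=10: and(0xa9,0x46) → 0
  i=11: and(0x50,0xde) → 80
  i=12: tail/ones → 4294967295
  i=13: tail/ones → 4294967295
  i=14: tail/ones → 4294967295
  i=15: tail/ones → 4294967295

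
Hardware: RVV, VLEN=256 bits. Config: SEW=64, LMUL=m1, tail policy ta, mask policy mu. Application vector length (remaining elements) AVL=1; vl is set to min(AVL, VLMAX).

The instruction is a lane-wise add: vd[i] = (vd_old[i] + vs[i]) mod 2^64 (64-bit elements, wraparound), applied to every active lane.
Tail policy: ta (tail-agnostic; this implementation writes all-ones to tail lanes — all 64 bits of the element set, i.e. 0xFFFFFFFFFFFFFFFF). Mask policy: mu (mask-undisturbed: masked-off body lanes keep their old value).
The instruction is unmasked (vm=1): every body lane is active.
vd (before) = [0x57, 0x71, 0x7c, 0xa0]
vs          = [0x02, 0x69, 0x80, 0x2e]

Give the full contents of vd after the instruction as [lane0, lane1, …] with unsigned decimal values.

vd = [89, 18446744073709551615, 18446744073709551615, 18446744073709551615]

VLMAX = VLEN×LMUL/SEW = 256×1/64 = 4
AVL=1 ≤ VLMAX=4, so vl = 1
vd[0] add(0x57,0x02) -> 0x59
vd[1] tail/ones -> 0xffffffffffffffff
vd[2] tail/ones -> 0xffffffffffffffff
vd[3] tail/ones -> 0xffffffffffffffff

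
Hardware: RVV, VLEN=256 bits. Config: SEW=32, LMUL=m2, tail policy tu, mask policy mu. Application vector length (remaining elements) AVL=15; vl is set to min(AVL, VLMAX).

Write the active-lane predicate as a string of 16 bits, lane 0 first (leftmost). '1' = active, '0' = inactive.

predicate = 1111111111111110

VLMAX = (256 × 2) / 32 = 16 lanes
vl ← min(15, 16) = 15
bits (lane 0 leftmost): 1111111111111110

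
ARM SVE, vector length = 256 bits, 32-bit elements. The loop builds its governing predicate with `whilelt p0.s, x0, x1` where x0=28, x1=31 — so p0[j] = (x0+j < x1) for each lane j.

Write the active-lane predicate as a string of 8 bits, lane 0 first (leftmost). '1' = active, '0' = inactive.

lane count: 256 div 32 = 8
whilelt: lane j active iff 28+j < 31 → j < 3 → 3 active
bits (lane 0 leftmost): 11100000

predicate = 11100000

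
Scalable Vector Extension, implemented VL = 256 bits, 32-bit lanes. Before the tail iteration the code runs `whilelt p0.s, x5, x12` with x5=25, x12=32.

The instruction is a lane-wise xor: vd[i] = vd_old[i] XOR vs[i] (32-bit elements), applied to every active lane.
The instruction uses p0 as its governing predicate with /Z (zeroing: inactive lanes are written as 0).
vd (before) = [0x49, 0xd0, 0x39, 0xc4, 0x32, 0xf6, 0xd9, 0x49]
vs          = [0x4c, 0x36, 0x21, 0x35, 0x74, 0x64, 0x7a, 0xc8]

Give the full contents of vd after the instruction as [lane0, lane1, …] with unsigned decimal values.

256-bit reg / 32-bit elem → 8 lanes
whilelt: lane j active iff 25+j < 32 → j < 7 → 7 active
  i=0: xor(0x49,0x4c) → 5
  i=1: xor(0xd0,0x36) → 230
  i=2: xor(0x39,0x21) → 24
  i=3: xor(0xc4,0x35) → 241
  i=4: xor(0x32,0x74) → 70
  i=5: xor(0xf6,0x64) → 146
  i=6: xor(0xd9,0x7a) → 163
  i=7: tail/zero → 0

vd = [5, 230, 24, 241, 70, 146, 163, 0]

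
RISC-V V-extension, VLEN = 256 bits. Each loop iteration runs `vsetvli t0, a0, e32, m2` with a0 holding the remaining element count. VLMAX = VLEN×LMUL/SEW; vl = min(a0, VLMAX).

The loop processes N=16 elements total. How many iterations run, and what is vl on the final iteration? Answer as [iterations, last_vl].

[iterations, last_vl] = [1, 16]

VLMAX = (256 × 2) / 32 = 16 lanes
N=16: ⌈16/16⌉ = 1 iters; last vl = 16 − 0×16 = 16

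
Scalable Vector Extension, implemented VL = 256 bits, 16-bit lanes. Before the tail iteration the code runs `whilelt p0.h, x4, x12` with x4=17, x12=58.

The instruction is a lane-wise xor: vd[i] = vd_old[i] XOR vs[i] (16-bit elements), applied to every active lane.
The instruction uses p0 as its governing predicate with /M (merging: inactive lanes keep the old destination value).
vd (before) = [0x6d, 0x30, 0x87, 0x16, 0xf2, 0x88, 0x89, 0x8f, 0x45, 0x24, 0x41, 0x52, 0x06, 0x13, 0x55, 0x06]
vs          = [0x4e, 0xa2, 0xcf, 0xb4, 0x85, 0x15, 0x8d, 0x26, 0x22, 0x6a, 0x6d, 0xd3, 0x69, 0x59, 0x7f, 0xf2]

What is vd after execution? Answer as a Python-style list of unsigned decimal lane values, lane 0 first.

lane count: 256 div 16 = 16
active while 17+j < 58, i.e. j ∈ [0,41) capped at 16 ⇒ 16
  i=0: xor(0x6d,0x4e) → 35
  i=1: xor(0x30,0xa2) → 146
  i=2: xor(0x87,0xcf) → 72
  i=3: xor(0x16,0xb4) → 162
  i=4: xor(0xf2,0x85) → 119
  i=5: xor(0x88,0x15) → 157
  i=6: xor(0x89,0x8d) → 4
  i=7: xor(0x8f,0x26) → 169
  i=8: xor(0x45,0x22) → 103
  i=9: xor(0x24,0x6a) → 78
  i=10: xor(0x41,0x6d) → 44
  i=11: xor(0x52,0xd3) → 129
  i=12: xor(0x06,0x69) → 111
  i=13: xor(0x13,0x59) → 74
  i=14: xor(0x55,0x7f) → 42
  i=15: xor(0x06,0xf2) → 244

vd = [35, 146, 72, 162, 119, 157, 4, 169, 103, 78, 44, 129, 111, 74, 42, 244]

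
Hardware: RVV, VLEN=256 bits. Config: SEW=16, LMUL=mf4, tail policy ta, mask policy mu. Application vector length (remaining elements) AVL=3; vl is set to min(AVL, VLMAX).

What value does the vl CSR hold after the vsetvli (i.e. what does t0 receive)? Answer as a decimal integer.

VLMAX = VLEN×LMUL/SEW = 256×1/4/16 = 4
AVL=3 ≤ VLMAX=4, so vl = 3

vl = 3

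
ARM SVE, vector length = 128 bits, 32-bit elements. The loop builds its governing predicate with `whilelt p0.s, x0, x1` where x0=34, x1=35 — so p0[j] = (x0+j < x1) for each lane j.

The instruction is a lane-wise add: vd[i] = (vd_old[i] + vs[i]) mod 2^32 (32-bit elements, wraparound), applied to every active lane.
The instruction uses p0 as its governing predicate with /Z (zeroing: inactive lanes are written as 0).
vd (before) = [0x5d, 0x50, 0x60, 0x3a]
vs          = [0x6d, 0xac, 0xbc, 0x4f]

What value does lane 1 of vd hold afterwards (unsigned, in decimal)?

register lanes = 128/32 = 4
p0[j] = (34+j < 35); true for j=0..0 → 1 lanes set
[0] add(0x5d,0x6d) = 0xca
[1] tail/zero = 0x00
[2] tail/zero = 0x00
[3] tail/zero = 0x00

vd[1] = 0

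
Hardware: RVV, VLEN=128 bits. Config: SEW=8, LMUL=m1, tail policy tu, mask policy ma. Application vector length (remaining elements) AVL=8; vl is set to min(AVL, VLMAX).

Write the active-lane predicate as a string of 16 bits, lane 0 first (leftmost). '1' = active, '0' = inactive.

predicate = 1111111100000000

VLMAX = VLEN×LMUL/SEW = 128×1/8 = 16
vl = min(AVL, VLMAX) = min(8, 16) = 8
bits (lane 0 leftmost): 1111111100000000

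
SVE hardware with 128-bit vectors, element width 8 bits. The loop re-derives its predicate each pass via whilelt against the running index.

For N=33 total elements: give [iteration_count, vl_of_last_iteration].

[iterations, last_vl] = [3, 1]

128-bit reg / 8-bit elem → 16 lanes
iterations = ceil(33/16) = 3; final-pass vl = 1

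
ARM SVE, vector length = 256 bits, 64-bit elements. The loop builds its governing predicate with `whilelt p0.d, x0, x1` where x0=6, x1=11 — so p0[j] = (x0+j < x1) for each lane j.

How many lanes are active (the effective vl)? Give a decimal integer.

lane count: 256 div 64 = 4
whilelt: lane j active iff 6+j < 11 → j < 5 → 4 active

vl = 4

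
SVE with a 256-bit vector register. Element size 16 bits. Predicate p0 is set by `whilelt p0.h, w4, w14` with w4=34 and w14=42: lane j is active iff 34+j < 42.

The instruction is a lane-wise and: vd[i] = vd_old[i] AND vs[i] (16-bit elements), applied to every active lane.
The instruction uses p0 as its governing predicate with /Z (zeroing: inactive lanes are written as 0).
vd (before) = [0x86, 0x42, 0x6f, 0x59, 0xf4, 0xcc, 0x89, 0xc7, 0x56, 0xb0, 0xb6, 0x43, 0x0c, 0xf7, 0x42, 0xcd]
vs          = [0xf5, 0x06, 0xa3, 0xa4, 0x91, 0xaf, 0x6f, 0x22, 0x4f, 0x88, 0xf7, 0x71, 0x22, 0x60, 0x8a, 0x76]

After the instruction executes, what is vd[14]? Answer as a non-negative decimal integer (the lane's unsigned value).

register lanes = 256/16 = 16
whilelt: lane j active iff 34+j < 42 → j < 8 → 8 active
vd[0] and(0x86,0xf5) -> 0x84
vd[1] and(0x42,0x06) -> 0x02
vd[2] and(0x6f,0xa3) -> 0x23
vd[3] and(0x59,0xa4) -> 0x00
vd[4] and(0xf4,0x91) -> 0x90
vd[5] and(0xcc,0xaf) -> 0x8c
vd[6] and(0x89,0x6f) -> 0x09
vd[7] and(0xc7,0x22) -> 0x02
vd[8] tail/zero -> 0x00
vd[9] tail/zero -> 0x00
vd[10] tail/zero -> 0x00
vd[11] tail/zero -> 0x00
vd[12] tail/zero -> 0x00
vd[13] tail/zero -> 0x00
vd[14] tail/zero -> 0x00
vd[15] tail/zero -> 0x00

vd[14] = 0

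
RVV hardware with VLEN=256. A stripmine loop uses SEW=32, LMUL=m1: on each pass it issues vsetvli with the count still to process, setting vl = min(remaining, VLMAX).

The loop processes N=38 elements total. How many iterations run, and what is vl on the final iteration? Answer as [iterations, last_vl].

[iterations, last_vl] = [5, 6]

lanes per group: 256·1/32 = 8
iterations = ceil(38/8) = 5; final-pass vl = 6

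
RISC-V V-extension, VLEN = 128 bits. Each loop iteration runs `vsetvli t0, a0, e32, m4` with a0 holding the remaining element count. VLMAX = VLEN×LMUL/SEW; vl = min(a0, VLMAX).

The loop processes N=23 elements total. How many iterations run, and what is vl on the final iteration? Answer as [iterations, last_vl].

[iterations, last_vl] = [2, 7]

VLMAX = (128 × 4) / 32 = 16 lanes
iterations = ceil(23/16) = 2; final-pass vl = 7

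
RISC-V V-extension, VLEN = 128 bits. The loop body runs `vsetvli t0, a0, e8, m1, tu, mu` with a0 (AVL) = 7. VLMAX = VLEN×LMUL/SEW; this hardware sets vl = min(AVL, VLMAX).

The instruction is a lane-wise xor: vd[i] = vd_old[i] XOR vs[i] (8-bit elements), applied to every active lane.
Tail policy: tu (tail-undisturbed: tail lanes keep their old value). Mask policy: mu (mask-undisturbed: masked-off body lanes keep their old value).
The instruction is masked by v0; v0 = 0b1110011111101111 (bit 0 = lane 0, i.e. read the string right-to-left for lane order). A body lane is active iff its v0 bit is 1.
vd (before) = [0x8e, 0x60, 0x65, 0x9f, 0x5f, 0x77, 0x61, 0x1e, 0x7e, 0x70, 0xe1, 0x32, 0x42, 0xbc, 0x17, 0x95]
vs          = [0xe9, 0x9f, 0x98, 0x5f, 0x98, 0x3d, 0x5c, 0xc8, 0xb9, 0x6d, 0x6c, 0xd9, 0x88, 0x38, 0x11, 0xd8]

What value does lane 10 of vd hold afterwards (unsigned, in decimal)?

VLMAX = VLEN×LMUL/SEW = 128×1/8 = 16
AVL=7 ≤ VLMAX=16, so vl = 7
[0] xor(0x8e,0xe9) = 0x67
[1] xor(0x60,0x9f) = 0xff
[2] xor(0x65,0x98) = 0xfd
[3] xor(0x9f,0x5f) = 0xc0
[4] mask-off/keep = 0x5f
[5] xor(0x77,0x3d) = 0x4a
[6] xor(0x61,0x5c) = 0x3d
[7] tail/keep = 0x1e
[8] tail/keep = 0x7e
[9] tail/keep = 0x70
[10] tail/keep = 0xe1
[11] tail/keep = 0x32
[12] tail/keep = 0x42
[13] tail/keep = 0xbc
[14] tail/keep = 0x17
[15] tail/keep = 0x95

vd[10] = 225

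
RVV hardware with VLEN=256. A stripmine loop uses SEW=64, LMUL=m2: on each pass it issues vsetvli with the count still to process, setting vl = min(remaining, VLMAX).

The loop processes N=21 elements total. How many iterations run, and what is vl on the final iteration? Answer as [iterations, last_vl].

VLMAX = (256 × 2) / 64 = 8 lanes
iterations = ceil(21/8) = 3; final-pass vl = 5

[iterations, last_vl] = [3, 5]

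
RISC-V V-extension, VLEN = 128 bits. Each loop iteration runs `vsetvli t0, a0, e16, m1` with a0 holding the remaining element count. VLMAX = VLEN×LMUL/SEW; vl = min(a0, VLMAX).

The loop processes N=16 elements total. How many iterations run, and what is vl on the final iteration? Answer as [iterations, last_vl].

[iterations, last_vl] = [2, 8]

VLMAX = VLEN×LMUL/SEW = 128×1/16 = 8
N=16: ⌈16/8⌉ = 2 iters; last vl = 16 − 1×8 = 8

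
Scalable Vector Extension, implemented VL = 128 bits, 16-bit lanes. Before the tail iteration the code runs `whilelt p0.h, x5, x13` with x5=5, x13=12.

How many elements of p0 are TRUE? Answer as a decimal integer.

register lanes = 128/16 = 8
p0[j] = (5+j < 12); true for j=0..6 → 7 lanes set

vl = 7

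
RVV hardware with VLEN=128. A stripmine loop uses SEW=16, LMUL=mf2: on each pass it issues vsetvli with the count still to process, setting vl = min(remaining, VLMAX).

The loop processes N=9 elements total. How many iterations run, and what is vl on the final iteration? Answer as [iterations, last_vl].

VLMAX = (128 × 1/2) / 16 = 4 lanes
9 elements at 4/iter → 3 passes, remainder 1 on the last

[iterations, last_vl] = [3, 1]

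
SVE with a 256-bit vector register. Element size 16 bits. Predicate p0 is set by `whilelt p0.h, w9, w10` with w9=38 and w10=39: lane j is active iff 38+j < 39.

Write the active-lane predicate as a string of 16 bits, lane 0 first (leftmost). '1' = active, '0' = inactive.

register lanes = 256/16 = 16
p0[j] = (38+j < 39); true for j=0..0 → 1 lanes set
bits (lane 0 leftmost): 1000000000000000

predicate = 1000000000000000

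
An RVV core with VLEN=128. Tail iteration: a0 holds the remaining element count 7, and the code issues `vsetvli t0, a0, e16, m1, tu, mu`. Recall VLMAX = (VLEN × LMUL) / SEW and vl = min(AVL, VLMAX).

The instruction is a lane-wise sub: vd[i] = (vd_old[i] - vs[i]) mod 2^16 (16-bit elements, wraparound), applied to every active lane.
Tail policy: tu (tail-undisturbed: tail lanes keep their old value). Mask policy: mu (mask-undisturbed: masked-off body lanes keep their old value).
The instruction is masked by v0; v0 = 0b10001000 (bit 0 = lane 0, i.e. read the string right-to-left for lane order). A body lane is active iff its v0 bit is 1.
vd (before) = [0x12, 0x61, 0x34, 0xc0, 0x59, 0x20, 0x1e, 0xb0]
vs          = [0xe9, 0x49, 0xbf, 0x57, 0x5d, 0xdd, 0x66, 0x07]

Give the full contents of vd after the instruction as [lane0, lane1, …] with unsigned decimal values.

vd = [18, 97, 52, 105, 89, 32, 30, 176]

VLMAX = (128 × 1) / 16 = 8 lanes
AVL=7 ≤ VLMAX=8, so vl = 7
vd[0] mask-off/keep -> 0x12
vd[1] mask-off/keep -> 0x61
vd[2] mask-off/keep -> 0x34
vd[3] sub(0xc0,0x57) -> 0x69
vd[4] mask-off/keep -> 0x59
vd[5] mask-off/keep -> 0x20
vd[6] mask-off/keep -> 0x1e
vd[7] tail/keep -> 0xb0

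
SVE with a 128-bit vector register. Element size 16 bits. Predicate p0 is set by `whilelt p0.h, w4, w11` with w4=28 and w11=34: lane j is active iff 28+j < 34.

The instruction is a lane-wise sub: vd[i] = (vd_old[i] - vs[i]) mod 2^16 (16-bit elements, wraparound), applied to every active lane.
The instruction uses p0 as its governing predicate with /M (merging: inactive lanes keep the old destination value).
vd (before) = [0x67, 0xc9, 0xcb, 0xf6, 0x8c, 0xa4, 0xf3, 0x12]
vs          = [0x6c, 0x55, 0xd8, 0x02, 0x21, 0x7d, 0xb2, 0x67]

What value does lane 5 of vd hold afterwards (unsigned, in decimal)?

vd[5] = 39

128-bit reg / 16-bit elem → 8 lanes
active while 28+j < 34, i.e. j ∈ [0,6) capped at 8 ⇒ 6
[0] sub(0x67,0x6c) = 0xfffb
[1] sub(0xc9,0x55) = 0x74
[2] sub(0xcb,0xd8) = 0xfff3
[3] sub(0xf6,0x02) = 0xf4
[4] sub(0x8c,0x21) = 0x6b
[5] sub(0xa4,0x7d) = 0x27
[6] tail/keep = 0xf3
[7] tail/keep = 0x12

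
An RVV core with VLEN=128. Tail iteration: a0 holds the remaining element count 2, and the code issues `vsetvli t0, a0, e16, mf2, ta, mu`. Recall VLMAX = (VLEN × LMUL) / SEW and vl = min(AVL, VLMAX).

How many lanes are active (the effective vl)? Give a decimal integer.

vl = 2

VLMAX = (128 × 1/2) / 16 = 4 lanes
vl ← min(2, 4) = 2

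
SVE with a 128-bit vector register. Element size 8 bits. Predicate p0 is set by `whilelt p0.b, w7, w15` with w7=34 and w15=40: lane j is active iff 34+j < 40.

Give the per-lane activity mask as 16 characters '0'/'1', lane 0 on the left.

predicate = 1111110000000000

lane count: 128 div 8 = 16
whilelt: lane j active iff 34+j < 40 → j < 6 → 6 active
bits (lane 0 leftmost): 1111110000000000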